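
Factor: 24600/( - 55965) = -2^3*5^1*7^( - 1 ) * 13^(- 1 ) = - 40/91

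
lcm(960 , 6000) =24000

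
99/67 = 99/67 = 1.48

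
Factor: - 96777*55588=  - 5379639876 = - 2^2*3^2*13^1*1069^1*10753^1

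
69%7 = 6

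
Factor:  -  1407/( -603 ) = 3^(-1)*7^1 = 7/3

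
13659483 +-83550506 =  -69891023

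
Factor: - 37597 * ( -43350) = 1629829950 = 2^1*3^1 * 5^2*7^1 * 17^2*41^1*131^1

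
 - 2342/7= - 2342/7 = - 334.57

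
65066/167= 389 + 103/167  =  389.62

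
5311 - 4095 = 1216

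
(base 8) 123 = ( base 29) 2p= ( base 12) 6b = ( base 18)4B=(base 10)83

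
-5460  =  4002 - 9462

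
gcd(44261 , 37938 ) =6323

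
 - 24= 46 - 70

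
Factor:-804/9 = - 268/3 = -2^2 * 3^ (-1)*67^1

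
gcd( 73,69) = 1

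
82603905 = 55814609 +26789296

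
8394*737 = 6186378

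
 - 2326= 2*( - 1163 ) 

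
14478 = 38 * 381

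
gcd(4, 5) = 1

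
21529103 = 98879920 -77350817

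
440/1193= 440/1193 = 0.37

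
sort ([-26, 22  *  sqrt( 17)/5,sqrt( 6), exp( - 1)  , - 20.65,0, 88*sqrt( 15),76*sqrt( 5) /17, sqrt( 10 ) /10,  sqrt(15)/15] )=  [- 26, - 20.65, 0, sqrt(15)/15,sqrt( 10) /10,exp( - 1 ),sqrt( 6), 76*sqrt ( 5 )/17, 22 * sqrt(17) /5, 88 * sqrt( 15)]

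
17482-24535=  - 7053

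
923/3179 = 923/3179 = 0.29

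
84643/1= 84643 = 84643.00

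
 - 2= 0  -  2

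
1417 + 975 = 2392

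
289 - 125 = 164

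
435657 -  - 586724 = 1022381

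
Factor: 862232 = 2^3*7^1*89^1 * 173^1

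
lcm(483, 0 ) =0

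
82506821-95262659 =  - 12755838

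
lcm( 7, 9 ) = 63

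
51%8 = 3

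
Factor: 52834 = 2^1 *26417^1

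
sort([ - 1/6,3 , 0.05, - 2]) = [ - 2, - 1/6, 0.05, 3]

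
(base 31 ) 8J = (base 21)CF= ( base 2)100001011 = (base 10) 267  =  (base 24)B3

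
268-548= - 280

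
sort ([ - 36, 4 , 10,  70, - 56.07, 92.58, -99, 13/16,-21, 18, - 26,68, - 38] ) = [ - 99, - 56.07,  -  38, -36, - 26,-21,13/16, 4,10, 18 , 68, 70 , 92.58 ] 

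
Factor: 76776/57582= 2^2 *3^( - 1) = 4/3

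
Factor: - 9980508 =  - 2^2 *3^1 * 831709^1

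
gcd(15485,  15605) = 5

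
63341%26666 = 10009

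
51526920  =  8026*6420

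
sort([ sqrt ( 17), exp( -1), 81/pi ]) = [ exp( - 1), sqrt(17),81/pi ] 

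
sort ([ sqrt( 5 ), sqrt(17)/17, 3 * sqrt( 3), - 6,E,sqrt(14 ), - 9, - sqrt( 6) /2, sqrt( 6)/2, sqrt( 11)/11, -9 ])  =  [ - 9,-9, - 6, - sqrt ( 6)/2, sqrt( 17)/17, sqrt ( 11)/11, sqrt(6)/2, sqrt( 5), E, sqrt( 14), 3*sqrt( 3) ] 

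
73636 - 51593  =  22043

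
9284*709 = 6582356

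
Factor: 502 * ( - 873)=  - 438246  =  -2^1 * 3^2*97^1*251^1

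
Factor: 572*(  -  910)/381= - 2^3*3^( - 1 )*5^1*7^1*11^1*13^2 * 127^( - 1) = - 520520/381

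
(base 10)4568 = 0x11d8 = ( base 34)3wc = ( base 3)20021012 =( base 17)fdc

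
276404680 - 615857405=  - 339452725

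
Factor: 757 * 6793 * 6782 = 34875085382= 2^1 * 757^1*3391^1* 6793^1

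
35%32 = 3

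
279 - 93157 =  - 92878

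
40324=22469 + 17855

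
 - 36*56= -2016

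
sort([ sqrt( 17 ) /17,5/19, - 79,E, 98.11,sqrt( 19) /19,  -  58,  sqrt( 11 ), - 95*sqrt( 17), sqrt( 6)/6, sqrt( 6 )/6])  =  [  -  95*sqrt( 17 ),-79, - 58, sqrt( 19 )/19,sqrt( 17)/17, 5/19,  sqrt( 6 ) /6,sqrt( 6 ) /6,  E , sqrt( 11), 98.11 ]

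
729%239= 12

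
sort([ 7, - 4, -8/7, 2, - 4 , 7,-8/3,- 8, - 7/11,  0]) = [ - 8,-4, - 4, - 8/3, - 8/7, - 7/11, 0, 2, 7,7] 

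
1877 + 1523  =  3400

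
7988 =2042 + 5946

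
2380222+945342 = 3325564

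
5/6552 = 5/6552 = 0.00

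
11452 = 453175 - 441723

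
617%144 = 41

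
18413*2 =36826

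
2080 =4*520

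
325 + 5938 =6263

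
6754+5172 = 11926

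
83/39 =2 + 5/39 = 2.13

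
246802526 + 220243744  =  467046270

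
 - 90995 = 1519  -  92514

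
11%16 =11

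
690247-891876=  - 201629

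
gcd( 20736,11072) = 64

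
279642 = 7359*38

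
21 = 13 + 8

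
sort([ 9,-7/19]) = [- 7/19,9] 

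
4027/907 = 4 + 399/907 = 4.44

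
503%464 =39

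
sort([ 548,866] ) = [548,866 ] 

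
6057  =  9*673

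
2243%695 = 158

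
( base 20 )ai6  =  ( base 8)10416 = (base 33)40a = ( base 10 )4366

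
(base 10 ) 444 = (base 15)1e9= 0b110111100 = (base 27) GC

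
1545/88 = 1545/88 = 17.56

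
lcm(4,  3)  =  12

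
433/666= 433/666 = 0.65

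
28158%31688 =28158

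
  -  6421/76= -85 + 39/76  =  - 84.49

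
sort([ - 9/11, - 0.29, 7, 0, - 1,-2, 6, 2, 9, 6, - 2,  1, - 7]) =[ - 7, - 2, - 2, - 1, - 9/11,-0.29,0,  1,2,6,6, 7, 9]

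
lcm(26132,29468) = 1384996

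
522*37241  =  19439802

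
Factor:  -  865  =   - 5^1 *173^1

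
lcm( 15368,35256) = 599352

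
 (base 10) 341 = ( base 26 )D3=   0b101010101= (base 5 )2331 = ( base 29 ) BM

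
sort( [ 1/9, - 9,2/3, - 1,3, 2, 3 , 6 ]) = [ - 9, - 1,1/9, 2/3, 2, 3,3, 6]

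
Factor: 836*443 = 2^2*11^1*19^1*443^1 = 370348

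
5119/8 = 639 + 7/8= 639.88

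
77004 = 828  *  93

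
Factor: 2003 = 2003^1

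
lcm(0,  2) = 0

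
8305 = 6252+2053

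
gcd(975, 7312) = 1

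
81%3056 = 81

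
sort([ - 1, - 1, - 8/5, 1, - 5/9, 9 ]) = [ - 8/5, - 1, - 1, - 5/9,1,  9] 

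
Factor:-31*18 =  - 2^1*3^2*31^1= - 558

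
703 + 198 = 901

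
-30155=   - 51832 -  - 21677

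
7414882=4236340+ 3178542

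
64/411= 64/411 = 0.16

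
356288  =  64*5567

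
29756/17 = 1750 + 6/17= 1750.35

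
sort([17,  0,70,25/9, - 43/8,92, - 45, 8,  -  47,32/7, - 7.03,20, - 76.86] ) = [ -76.86, - 47, - 45, - 7.03, - 43/8, 0, 25/9,32/7,8,17,20,70, 92]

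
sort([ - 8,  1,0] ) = [ - 8, 0,  1] 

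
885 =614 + 271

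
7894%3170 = 1554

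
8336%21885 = 8336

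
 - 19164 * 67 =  - 1283988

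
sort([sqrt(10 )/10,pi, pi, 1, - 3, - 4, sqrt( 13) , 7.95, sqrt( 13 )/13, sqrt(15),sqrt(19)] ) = [ - 4,-3,sqrt(13 ) /13,  sqrt(10 ) /10,1,  pi, pi,sqrt( 13 ),sqrt(15), sqrt( 19),7.95]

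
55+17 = 72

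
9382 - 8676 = 706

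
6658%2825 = 1008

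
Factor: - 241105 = - 5^1*48221^1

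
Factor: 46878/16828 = 39/14 = 2^( - 1)*  3^1*7^( - 1)*13^1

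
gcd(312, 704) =8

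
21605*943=20373515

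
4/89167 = 4/89167  =  0.00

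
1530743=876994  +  653749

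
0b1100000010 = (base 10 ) 770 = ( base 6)3322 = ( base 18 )26E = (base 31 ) oq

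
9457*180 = 1702260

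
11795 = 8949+2846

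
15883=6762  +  9121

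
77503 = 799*97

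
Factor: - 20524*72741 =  - 2^2*3^1*7^1*733^1*24247^1 = - 1492936284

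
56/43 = 1 + 13/43 = 1.30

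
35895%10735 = 3690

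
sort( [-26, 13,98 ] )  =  [ - 26, 13,  98]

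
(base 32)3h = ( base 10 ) 113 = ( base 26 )49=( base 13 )89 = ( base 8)161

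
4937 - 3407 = 1530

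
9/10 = 9/10= 0.90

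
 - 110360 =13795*( - 8 ) 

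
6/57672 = 1/9612 = 0.00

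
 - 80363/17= -80363/17= - 4727.24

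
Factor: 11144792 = 2^3* 17^1*19^2*227^1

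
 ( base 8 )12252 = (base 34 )4JK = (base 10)5290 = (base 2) 1010010101010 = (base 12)308a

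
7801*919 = 7169119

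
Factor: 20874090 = 2^1*3^1*5^1*509^1 *1367^1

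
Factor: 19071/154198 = 117/946=2^(- 1)*3^2*11^( - 1)*13^1*43^(-1 ) 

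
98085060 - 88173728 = 9911332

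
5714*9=51426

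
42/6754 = 21/3377 = 0.01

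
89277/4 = 22319 + 1/4=22319.25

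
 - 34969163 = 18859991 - 53829154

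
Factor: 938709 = 3^5*3863^1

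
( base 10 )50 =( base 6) 122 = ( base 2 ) 110010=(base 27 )1n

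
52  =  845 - 793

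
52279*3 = 156837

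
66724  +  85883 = 152607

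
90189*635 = 57270015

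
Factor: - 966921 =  - 3^1 * 31^1*37^1* 281^1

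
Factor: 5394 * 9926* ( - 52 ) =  - 2784123888 = - 2^4 *3^1*7^1*13^1 * 29^1 * 31^1*709^1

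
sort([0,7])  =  [0, 7]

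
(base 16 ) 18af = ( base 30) 70j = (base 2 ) 1100010101111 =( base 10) 6319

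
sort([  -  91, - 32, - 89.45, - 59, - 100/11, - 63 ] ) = [ - 91,-89.45, - 63, - 59,-32, - 100/11]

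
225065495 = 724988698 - 499923203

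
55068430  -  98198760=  - 43130330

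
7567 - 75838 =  - 68271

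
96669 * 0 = 0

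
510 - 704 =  - 194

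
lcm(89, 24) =2136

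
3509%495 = 44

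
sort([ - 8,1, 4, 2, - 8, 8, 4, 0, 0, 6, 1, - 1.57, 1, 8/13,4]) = [ - 8,- 8, - 1.57,  0, 0, 8/13, 1, 1 , 1,2, 4, 4, 4,6, 8]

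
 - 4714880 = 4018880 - 8733760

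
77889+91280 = 169169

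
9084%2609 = 1257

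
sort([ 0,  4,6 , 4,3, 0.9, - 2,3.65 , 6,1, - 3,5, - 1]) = [-3, - 2, - 1,  0,0.9, 1, 3,  3.65, 4,  4,5 , 6, 6 ] 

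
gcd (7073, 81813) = 1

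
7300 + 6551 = 13851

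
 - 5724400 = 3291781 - 9016181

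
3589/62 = 57 + 55/62  =  57.89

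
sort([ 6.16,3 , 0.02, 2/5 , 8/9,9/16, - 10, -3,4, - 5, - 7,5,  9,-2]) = [ - 10, - 7, - 5, - 3,- 2,0.02, 2/5,  9/16,8/9 , 3,4,  5,6.16,9]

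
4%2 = 0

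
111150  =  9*12350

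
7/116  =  7/116 = 0.06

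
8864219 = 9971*889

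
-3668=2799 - 6467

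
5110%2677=2433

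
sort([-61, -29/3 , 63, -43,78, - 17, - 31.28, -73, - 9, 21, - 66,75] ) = [ - 73 , - 66 , - 61, - 43,-31.28, - 17,  -  29/3, - 9, 21,63, 75,78]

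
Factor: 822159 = 3^2*13^1 * 7027^1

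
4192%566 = 230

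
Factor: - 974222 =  - 2^1*487111^1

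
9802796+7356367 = 17159163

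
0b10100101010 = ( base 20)362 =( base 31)1bk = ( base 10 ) 1322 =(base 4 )110222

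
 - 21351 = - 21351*1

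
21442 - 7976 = 13466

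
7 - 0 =7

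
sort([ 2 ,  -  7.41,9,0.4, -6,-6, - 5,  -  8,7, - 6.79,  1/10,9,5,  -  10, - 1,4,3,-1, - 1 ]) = [-10 , - 8, - 7.41 ,-6.79, - 6, -6,-5, - 1, - 1  ,- 1,1/10,0.4,  2,3 , 4,5,7, 9,9 ] 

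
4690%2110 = 470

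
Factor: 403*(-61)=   -  13^1*31^1*61^1   =  -24583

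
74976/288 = 260 + 1/3 = 260.33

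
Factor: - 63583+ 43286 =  - 20297^1 =- 20297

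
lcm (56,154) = 616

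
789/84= 263/28= 9.39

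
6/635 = 6/635 =0.01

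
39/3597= 13/1199 = 0.01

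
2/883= 2/883 = 0.00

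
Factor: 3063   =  3^1*1021^1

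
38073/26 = 1464 + 9/26= 1464.35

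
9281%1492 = 329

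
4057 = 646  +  3411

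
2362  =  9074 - 6712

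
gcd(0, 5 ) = 5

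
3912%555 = 27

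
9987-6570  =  3417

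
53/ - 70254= - 1 + 70201/70254 = - 0.00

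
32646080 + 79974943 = 112621023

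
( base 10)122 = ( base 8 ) 172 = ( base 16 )7a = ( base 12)a2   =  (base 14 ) 8a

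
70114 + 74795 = 144909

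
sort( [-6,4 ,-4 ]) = [ - 6,-4,4] 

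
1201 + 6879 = 8080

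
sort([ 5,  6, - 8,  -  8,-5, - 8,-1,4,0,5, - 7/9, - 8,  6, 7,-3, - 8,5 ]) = [ - 8,-8,-8, - 8,-8,-5, - 3,  -  1,-7/9,0,4,5  ,  5,  5,  6,6 , 7 ] 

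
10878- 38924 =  - 28046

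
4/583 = 4/583 = 0.01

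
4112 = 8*514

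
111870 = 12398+99472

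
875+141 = 1016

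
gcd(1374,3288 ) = 6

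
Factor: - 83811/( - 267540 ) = 307/980 = 2^ (-2 )*5^ (-1)*7^( - 2)*307^1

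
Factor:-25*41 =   -  5^2*41^1 = - 1025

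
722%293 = 136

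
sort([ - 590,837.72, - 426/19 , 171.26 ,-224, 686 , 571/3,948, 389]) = [-590, - 224, - 426/19, 171.26,  571/3, 389,686  ,  837.72,948 ] 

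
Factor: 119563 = 119563^1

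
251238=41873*6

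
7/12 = 7/12 = 0.58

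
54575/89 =613  +  18/89 = 613.20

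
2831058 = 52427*54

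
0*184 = 0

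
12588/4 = 3147 = 3147.00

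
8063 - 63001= - 54938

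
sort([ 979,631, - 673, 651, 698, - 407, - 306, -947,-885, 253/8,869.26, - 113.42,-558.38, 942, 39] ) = [ - 947,-885,-673, - 558.38, - 407,-306,- 113.42, 253/8, 39, 631,651, 698, 869.26, 942,979]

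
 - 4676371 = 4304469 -8980840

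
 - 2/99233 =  - 1 + 99231/99233= -0.00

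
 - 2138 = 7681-9819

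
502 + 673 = 1175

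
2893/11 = 263 = 263.00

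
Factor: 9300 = 2^2*3^1 * 5^2*31^1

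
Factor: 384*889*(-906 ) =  - 2^8*3^2*7^1*127^1*151^1 = - 309286656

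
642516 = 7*91788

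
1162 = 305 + 857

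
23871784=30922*772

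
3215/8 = 3215/8 = 401.88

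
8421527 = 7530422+891105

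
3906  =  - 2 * ( - 1953)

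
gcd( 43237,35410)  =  1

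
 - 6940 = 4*( - 1735)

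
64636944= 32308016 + 32328928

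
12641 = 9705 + 2936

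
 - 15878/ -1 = 15878 + 0/1 =15878.00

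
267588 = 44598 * 6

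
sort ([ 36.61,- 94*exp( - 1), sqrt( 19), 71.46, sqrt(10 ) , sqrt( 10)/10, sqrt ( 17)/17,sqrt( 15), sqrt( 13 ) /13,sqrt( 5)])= [ - 94*exp( - 1), sqrt( 17)/17,  sqrt(13)/13,sqrt( 10 )/10,sqrt( 5),sqrt( 10), sqrt(15), sqrt( 19 ), 36.61,71.46]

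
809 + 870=1679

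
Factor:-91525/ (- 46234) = 2^( - 1 )*5^2*7^1 * 523^1*23117^(  -  1)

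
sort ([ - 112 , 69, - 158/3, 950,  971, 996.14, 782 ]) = [ - 112 , - 158/3, 69, 782, 950,  971,996.14]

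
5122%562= 64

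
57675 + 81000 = 138675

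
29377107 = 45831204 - 16454097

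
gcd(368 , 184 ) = 184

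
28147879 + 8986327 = 37134206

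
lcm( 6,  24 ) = 24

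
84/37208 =21/9302  =  0.00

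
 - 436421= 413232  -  849653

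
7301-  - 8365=15666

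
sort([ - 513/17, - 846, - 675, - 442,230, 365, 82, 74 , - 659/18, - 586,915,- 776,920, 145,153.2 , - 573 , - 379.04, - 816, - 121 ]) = [ - 846,  -  816, - 776, - 675, - 586, - 573,-442, - 379.04,-121, - 659/18, - 513/17 , 74,82, 145,153.2,230, 365,915, 920]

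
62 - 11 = 51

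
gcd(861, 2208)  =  3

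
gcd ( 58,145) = 29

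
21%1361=21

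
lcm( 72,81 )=648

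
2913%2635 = 278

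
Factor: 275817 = 3^1*91939^1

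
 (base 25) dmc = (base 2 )10000111101111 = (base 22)hkj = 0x21ef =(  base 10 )8687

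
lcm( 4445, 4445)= 4445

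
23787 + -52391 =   -  28604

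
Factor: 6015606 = 2^1*3^1*53^1*18917^1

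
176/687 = 176/687 = 0.26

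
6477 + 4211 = 10688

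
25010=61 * 410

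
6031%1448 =239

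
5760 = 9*640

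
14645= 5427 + 9218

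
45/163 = 45/163 = 0.28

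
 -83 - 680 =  - 763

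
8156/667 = 8156/667= 12.23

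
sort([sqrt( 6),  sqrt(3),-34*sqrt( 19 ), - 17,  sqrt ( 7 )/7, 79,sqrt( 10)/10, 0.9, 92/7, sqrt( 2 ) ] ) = [- 34*sqrt(19 ), - 17, sqrt ( 10 )/10, sqrt ( 7 )/7, 0.9, sqrt( 2), sqrt(3),sqrt( 6), 92/7, 79 ]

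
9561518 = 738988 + 8822530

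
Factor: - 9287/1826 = -2^(-1)*11^(-1)*37^1*83^( - 1 )*251^1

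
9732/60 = 162 + 1/5 = 162.20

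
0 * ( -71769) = 0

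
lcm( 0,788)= 0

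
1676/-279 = - 1676/279 =- 6.01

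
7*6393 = 44751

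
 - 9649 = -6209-3440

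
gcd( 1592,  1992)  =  8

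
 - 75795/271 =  - 280 + 85/271 = -  279.69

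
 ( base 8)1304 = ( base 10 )708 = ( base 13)426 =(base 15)323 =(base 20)1f8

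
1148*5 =5740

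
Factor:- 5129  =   - 23^1 * 223^1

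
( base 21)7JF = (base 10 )3501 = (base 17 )C1G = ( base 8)6655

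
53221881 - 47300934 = 5920947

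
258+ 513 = 771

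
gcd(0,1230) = 1230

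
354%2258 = 354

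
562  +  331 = 893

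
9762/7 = 1394  +  4/7=1394.57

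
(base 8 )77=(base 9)70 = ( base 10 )63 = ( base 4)333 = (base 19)36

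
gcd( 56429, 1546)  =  773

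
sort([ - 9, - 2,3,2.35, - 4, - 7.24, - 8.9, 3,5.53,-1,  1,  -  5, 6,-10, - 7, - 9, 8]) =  [ - 10, - 9,-9, - 8.9,-7.24,  -  7, - 5,  -  4,- 2, - 1, 1,2.35,3,3,5.53,6 , 8]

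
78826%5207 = 721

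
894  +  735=1629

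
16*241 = 3856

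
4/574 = 2/287= 0.01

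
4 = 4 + 0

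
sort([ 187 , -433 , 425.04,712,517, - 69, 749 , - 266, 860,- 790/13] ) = [ -433,-266 ,-69, - 790/13, 187,425.04, 517,712, 749,860] 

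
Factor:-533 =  - 13^1*41^1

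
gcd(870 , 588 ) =6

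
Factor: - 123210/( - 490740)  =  4107/16358 = 2^( -1)* 3^1*37^2*8179^(-1)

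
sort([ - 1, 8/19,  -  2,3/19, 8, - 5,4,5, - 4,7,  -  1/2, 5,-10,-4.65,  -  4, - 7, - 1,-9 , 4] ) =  [  -  10, - 9, - 7,-5,-4.65,  -  4 , - 4, - 2 ,  -  1, - 1 , - 1/2,3/19,8/19, 4,4, 5,  5, 7, 8]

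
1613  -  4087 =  - 2474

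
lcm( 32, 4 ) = 32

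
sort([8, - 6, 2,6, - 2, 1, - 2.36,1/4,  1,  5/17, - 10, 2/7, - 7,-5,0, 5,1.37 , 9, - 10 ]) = [ - 10,-10,- 7, - 6 , - 5,-2.36, - 2, 0 , 1/4,2/7, 5/17  ,  1,1,  1.37 , 2, 5,6, 8, 9] 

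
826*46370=38301620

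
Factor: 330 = 2^1*3^1*5^1*11^1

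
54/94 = 27/47 = 0.57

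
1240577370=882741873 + 357835497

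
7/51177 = 1/7311= 0.00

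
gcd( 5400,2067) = 3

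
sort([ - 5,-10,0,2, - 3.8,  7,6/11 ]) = [ - 10, - 5, - 3.8,0,6/11, 2,7]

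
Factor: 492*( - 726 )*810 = -289325520=-2^4*3^6*5^1*11^2*41^1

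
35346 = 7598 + 27748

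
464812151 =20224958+444587193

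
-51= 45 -96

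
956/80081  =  956/80081 = 0.01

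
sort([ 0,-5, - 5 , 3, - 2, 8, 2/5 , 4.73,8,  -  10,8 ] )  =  [ - 10 , - 5,-5, - 2,0,2/5,3, 4.73,  8,8,8]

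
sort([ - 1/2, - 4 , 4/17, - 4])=[  -  4 , - 4, - 1/2, 4/17 ] 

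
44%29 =15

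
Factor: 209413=61^1*3433^1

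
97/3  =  97/3 = 32.33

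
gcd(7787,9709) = 1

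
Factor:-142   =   - 2^1 * 71^1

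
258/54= 43/9 = 4.78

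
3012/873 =1004/291 = 3.45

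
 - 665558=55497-721055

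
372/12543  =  124/4181 = 0.03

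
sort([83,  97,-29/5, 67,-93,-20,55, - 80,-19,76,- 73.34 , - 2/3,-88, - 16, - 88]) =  [- 93  , - 88,-88, - 80,-73.34, - 20, - 19, - 16,-29/5,  -  2/3,  55,  67,76, 83, 97] 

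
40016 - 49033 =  - 9017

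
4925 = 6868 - 1943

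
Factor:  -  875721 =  - 3^1*7^1*11^1*17^1*223^1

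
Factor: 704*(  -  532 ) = - 2^8*7^1*11^1*19^1=- 374528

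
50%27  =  23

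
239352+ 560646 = 799998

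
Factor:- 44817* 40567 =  - 1818091239 = -  3^1*113^1*359^1 * 14939^1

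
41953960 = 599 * 70040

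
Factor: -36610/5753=-2^1*5^1 *7^1*11^( - 1)= - 70/11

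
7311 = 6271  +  1040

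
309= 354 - 45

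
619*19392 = 12003648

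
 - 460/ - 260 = 1+10/13 = 1.77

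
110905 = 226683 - 115778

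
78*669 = 52182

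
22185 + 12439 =34624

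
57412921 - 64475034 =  - 7062113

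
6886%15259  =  6886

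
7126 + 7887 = 15013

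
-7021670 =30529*( - 230) 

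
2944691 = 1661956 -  - 1282735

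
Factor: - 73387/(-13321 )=7^(-1 ) * 11^( - 1 )  *  173^( - 1) * 73387^1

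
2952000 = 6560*450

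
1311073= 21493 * 61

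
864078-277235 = 586843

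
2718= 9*302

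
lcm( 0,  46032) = 0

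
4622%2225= 172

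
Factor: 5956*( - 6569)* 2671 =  - 104502778844=-2^2*1489^1* 2671^1*6569^1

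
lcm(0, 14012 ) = 0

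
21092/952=22+37/238 =22.16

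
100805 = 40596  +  60209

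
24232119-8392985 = 15839134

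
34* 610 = 20740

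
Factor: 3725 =5^2 * 149^1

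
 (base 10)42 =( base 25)1H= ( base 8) 52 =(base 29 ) 1d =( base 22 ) 1k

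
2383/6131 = 2383/6131 = 0.39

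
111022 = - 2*( - 55511) 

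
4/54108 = 1/13527 = 0.00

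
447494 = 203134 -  - 244360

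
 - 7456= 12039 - 19495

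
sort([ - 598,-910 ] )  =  [ - 910, - 598]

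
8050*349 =2809450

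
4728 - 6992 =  -2264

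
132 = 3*44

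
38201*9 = 343809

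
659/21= 31 + 8/21 = 31.38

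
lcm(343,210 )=10290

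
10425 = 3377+7048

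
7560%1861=116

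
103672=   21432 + 82240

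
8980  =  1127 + 7853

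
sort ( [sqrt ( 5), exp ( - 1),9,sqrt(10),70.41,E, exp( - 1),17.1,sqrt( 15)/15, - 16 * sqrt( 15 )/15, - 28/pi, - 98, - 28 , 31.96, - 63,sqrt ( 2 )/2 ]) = [ - 98,  -  63, - 28,  -  28/pi, - 16  *  sqrt( 15)/15,sqrt (15)/15,  exp( - 1),exp(-1),sqrt( 2)/2,sqrt(5),E , sqrt( 10),9,17.1,  31.96,70.41 ]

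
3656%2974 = 682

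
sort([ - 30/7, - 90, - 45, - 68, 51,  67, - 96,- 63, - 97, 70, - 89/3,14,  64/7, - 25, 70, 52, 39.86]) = [ - 97 , - 96, - 90,-68,  -  63 , - 45 , -89/3, - 25, - 30/7, 64/7, 14,39.86 , 51,52,  67, 70,  70 ]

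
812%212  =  176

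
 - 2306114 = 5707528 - 8013642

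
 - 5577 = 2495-8072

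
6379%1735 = 1174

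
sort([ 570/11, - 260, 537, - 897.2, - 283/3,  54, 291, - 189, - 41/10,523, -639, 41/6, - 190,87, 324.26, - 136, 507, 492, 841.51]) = [-897.2,-639,  -  260, -190, - 189, - 136, - 283/3, - 41/10,41/6,570/11,54, 87,291,324.26, 492, 507, 523,537, 841.51] 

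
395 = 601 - 206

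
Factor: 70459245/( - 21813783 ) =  - 23486415/7271261=- 3^1*5^1*61^(-1 )*157^1*199^ ( - 1) * 599^(-1)*9973^1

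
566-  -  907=1473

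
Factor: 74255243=74255243^1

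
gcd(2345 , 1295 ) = 35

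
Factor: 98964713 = 73^1*1355681^1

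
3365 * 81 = 272565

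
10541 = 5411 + 5130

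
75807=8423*9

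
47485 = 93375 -45890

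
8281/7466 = 8281/7466=1.11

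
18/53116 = 9/26558 = 0.00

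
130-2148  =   - 2018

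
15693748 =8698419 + 6995329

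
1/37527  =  1/37527=0.00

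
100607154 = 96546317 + 4060837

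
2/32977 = 2/32977= 0.00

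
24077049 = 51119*471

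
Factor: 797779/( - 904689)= - 3^( - 6) * 17^( - 1)*43^1*73^(- 1)*18553^1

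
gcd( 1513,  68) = 17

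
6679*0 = 0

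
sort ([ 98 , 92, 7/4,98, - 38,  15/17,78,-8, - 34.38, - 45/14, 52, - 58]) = [-58, - 38, - 34.38, - 8,-45/14, 15/17,  7/4, 52, 78, 92, 98, 98]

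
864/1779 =288/593 = 0.49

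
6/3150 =1/525 =0.00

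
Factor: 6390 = 2^1 * 3^2*5^1*71^1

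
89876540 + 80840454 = 170716994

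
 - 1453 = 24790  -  26243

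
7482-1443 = 6039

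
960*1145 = 1099200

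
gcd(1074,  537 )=537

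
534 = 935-401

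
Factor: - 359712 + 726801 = 367089= 3^1*122363^1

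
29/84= 29/84 = 0.35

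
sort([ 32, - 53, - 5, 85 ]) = [-53, - 5, 32 , 85 ]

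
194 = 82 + 112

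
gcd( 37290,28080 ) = 30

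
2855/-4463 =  - 1+ 1608/4463 = -0.64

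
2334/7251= 778/2417 = 0.32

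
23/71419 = 23/71419 = 0.00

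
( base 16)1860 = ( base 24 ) ak0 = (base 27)8f3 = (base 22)cje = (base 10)6240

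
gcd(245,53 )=1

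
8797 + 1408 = 10205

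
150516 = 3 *50172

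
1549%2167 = 1549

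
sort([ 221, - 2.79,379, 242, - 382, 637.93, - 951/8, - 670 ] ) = [ - 670,-382, - 951/8, - 2.79,221,242,379,637.93] 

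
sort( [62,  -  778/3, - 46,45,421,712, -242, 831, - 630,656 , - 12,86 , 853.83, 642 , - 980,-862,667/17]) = [ - 980, - 862, - 630, - 778/3, - 242,  -  46, - 12,667/17, 45,62, 86, 421, 642,  656 , 712, 831,853.83 ] 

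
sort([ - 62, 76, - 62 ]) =[-62,  -  62, 76 ]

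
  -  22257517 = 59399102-81656619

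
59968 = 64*937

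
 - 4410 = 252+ - 4662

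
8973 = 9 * 997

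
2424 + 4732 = 7156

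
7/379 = 7/379 = 0.02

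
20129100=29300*687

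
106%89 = 17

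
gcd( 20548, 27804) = 4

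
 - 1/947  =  -1 + 946/947= - 0.00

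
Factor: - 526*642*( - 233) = 2^2*3^1 * 107^1*233^1*263^1 = 78682236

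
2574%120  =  54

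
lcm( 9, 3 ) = 9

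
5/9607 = 5/9607 = 0.00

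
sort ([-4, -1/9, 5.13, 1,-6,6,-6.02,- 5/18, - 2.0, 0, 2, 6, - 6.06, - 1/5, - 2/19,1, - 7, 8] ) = [-7,-6.06,-6.02, - 6,  -  4,-2.0,-5/18,- 1/5,-1/9,-2/19, 0,1,1, 2,5.13, 6, 6,  8]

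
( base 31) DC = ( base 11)348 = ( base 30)dp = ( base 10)415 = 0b110011111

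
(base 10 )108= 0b1101100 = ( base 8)154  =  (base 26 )44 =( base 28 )3O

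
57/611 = 57/611=0.09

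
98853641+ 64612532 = 163466173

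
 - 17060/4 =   -  4265 = -  4265.00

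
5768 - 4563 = 1205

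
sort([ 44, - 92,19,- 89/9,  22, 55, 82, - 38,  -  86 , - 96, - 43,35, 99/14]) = [ - 96 ,  -  92, - 86,-43 , - 38, - 89/9,99/14 , 19,22,35,  44,55,82]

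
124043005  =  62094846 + 61948159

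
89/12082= 89/12082 = 0.01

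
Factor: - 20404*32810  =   - 2^3*5^1 * 17^1*193^1*  5101^1 = -669455240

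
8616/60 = 143 + 3/5 = 143.60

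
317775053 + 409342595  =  727117648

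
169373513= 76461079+92912434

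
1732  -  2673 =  - 941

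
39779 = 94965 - 55186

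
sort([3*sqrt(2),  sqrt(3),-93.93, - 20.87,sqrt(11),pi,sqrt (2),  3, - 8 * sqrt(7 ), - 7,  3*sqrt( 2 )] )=[  -  93.93, - 8*sqrt( 7), - 20.87, - 7 , sqrt(2 ), sqrt ( 3),3 , pi,sqrt (11),3*sqrt(2 ),3*sqrt( 2)]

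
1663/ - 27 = -1663/27 = - 61.59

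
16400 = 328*50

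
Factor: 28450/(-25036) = -25/22 = - 2^( - 1) * 5^2 *11^( - 1)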